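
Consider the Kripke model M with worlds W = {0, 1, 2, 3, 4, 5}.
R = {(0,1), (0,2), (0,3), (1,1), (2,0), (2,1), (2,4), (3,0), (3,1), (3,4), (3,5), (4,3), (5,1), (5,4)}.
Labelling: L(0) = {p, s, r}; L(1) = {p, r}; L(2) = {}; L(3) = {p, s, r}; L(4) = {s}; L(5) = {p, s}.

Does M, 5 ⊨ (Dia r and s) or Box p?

Yes

At 5: Dia r and s is true, Box p is false, so (Dia r and s) or Box p is true.
  At 5: Dia r is true, s is true, so Dia r and s is true.
    At 5: Dia r requires r at some successor in {1, 4}.
      r holds at 1, so Dia r is true at 5.
  At 5: Box p requires p at every successor {1, 4}.
    p fails at 4, so Box p is false at 5.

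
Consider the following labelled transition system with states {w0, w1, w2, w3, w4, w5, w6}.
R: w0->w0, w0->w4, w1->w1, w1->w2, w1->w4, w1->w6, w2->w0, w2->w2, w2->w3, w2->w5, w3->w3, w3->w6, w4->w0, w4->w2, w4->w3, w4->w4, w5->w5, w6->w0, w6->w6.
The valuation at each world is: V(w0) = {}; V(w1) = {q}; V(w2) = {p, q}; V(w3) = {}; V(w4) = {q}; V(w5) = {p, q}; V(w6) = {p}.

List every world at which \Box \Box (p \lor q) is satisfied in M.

Let φ = \Box \Box (p \lor q). Evaluate φ at each world:
  w0 (successors {w0, w4}): φ is false.
  w1 (successors {w1, w2, w4, w6}): φ is false.
  w2 (successors {w0, w2, w3, w5}): φ is false.
  w3 (successors {w3, w6}): φ is false.
  w4 (successors {w0, w2, w3, w4}): φ is false.
  w5 (successors {w5}): φ is true.
  w6 (successors {w0, w6}): φ is false.
For instance, at w2:
  At w2: \Box \Box (p \lor q) requires \Box (p \lor q) at every successor {w0, w2, w3, w5}.
    \Box (p \lor q) fails at w0, so \Box \Box (p \lor q) is false at w2.
      At w0: \Box (p \lor q) requires p \lor q at every successor {w0, w4}.
        p \lor q fails at w0, so \Box (p \lor q) is false at w0.
Satisfying worlds: {w5}

w5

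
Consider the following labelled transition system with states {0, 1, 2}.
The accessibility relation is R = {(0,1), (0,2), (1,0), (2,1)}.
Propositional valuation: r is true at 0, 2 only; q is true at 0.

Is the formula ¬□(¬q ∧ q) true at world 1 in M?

Yes

At 1: □(¬q ∧ q) is false, so ¬□(¬q ∧ q) is true.
  At 1: □(¬q ∧ q) requires ¬q ∧ q at every successor {0}.
    ¬q ∧ q fails at 0, so □(¬q ∧ q) is false at 1.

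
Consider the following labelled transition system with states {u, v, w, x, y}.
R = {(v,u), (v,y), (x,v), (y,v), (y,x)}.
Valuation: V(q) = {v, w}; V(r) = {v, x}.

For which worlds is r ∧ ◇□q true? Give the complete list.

Let φ = r ∧ ◇□q. Evaluate φ at each world:
  u (successors ∅): φ is false.
  v (successors {u, y}): φ is true.
  w (successors ∅): φ is false.
  x (successors {v}): φ is false.
  y (successors {v, x}): φ is false.
For instance, at v:
  At v: r is true, ◇□q is true, so r ∧ ◇□q is true.
    At v: ◇□q requires □q at some successor in {u, y}.
      □q holds at u, so ◇□q is true at v.
Satisfying worlds: {v}

v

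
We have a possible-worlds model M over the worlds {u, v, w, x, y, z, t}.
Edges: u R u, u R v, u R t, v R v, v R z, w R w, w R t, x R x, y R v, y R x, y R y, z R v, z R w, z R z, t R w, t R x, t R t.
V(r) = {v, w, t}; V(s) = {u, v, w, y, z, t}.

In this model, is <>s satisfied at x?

At x: <>s requires s at some successor in {x}.
  At x: s is false.
So <>s is false at x.

No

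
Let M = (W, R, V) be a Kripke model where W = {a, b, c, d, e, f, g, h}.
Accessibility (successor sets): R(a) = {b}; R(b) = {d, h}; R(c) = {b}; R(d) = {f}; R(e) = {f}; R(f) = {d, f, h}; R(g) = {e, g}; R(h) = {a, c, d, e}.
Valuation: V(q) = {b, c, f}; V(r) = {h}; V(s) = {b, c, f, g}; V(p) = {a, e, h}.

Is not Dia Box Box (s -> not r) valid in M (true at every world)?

No

Let φ = not Dia Box Box (s -> not r). Evaluate φ at each world:
  a (successors {b}): φ is false.
  b (successors {d, h}): φ is false.
  c (successors {b}): φ is false.
  d (successors {f}): φ is false.
  e (successors {f}): φ is false.
  f (successors {d, f, h}): φ is false.
  g (successors {e, g}): φ is false.
  h (successors {a, c, d, e}): φ is false.
Detail at a (counterexample):
  At a: Dia Box Box (s -> not r) is true, so not Dia Box Box (s -> not r) is false.
    At a: Dia Box Box (s -> not r) requires Box Box (s -> not r) at some successor in {b}.
      Box Box (s -> not r) holds at b, so Dia Box Box (s -> not r) is true at a.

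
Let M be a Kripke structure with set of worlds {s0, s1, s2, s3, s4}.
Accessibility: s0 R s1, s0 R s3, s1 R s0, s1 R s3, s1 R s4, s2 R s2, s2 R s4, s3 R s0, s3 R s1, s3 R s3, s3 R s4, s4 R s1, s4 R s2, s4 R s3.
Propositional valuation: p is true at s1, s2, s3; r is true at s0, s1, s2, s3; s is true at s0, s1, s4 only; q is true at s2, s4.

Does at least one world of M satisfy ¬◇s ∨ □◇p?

Yes

Let φ = ¬◇s ∨ □◇p. Evaluate φ at each world:
  s0 (successors {s1, s3}): φ is true.
  s1 (successors {s0, s3, s4}): φ is true.
  s2 (successors {s2, s4}): φ is true.
  s3 (successors {s0, s1, s3, s4}): φ is true.
  s4 (successors {s1, s2, s3}): φ is true.
Detail at s0 (witness):
  At s0: ¬◇s is false, □◇p is true, so ¬◇s ∨ □◇p is true.
    At s0: ◇s is true, so ¬◇s is false.
      At s0: ◇s requires s at some successor in {s1, s3}.
        s holds at s1, so ◇s is true at s0.
    At s0: □◇p requires ◇p at every successor {s1, s3}.
      At s1: ◇p is true.
      At s3: ◇p is true.
    So □◇p is true at s0.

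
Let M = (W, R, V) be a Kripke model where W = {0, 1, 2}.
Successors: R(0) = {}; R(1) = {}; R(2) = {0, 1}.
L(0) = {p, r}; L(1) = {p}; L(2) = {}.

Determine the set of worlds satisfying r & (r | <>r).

Let φ = r & (r | <>r). Evaluate φ at each world:
  0 (successors ∅): φ is true.
  1 (successors ∅): φ is false.
  2 (successors {0, 1}): φ is false.
For instance, at 2:
  At 2: r is false, r | <>r is true, so r & (r | <>r) is false.
    At 2: r is false, <>r is true, so r | <>r is true.
      At 2: <>r requires r at some successor in {0, 1}.
        r holds at 0, so <>r is true at 2.
Satisfying worlds: {0}

0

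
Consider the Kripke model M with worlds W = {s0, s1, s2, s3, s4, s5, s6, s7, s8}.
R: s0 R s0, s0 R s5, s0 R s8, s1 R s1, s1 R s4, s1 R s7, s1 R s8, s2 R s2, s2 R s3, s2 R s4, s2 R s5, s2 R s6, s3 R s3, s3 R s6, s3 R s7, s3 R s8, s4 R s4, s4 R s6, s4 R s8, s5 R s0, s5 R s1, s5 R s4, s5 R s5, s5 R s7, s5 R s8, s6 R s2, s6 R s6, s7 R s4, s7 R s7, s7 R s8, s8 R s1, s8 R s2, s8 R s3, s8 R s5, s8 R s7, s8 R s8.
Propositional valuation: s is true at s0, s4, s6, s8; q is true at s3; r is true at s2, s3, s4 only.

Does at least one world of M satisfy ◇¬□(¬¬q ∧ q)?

Let φ = ◇¬□(¬¬q ∧ q). Evaluate φ at each world:
  s0 (successors {s0, s5, s8}): φ is true.
  s1 (successors {s1, s4, s7, s8}): φ is true.
  s2 (successors {s2, s3, s4, s5, s6}): φ is true.
  s3 (successors {s3, s6, s7, s8}): φ is true.
  s4 (successors {s4, s6, s8}): φ is true.
  s5 (successors {s0, s1, s4, s5, s7, s8}): φ is true.
  s6 (successors {s2, s6}): φ is true.
  s7 (successors {s4, s7, s8}): φ is true.
  s8 (successors {s1, s2, s3, s5, s7, s8}): φ is true.
Detail at s0 (witness):
  At s0: ◇¬□(¬¬q ∧ q) requires ¬□(¬¬q ∧ q) at some successor in {s0, s5, s8}.
    ¬□(¬¬q ∧ q) holds at s0, so ◇¬□(¬¬q ∧ q) is true at s0.
      At s0: □(¬¬q ∧ q) is false, so ¬□(¬¬q ∧ q) is true.

Yes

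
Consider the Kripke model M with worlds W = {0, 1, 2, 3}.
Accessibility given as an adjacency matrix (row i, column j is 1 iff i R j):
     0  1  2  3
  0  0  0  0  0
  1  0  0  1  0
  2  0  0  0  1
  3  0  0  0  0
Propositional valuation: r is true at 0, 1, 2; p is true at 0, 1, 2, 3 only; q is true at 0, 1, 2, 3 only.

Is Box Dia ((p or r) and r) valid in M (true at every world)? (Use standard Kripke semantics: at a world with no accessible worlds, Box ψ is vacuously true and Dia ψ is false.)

No

Recall that Box ψ holds at a world iff ψ holds at every accessible world, and Dia ψ holds iff ψ holds at some accessible world.
Let φ = Box Dia ((p or r) and r). Evaluate φ at each world:
  0 (successors ∅): φ is true.
  1 (successors {2}): φ is false.
  2 (successors {3}): φ is false.
  3 (successors ∅): φ is true.
Detail at 1 (counterexample):
  At 1: Box Dia ((p or r) and r) requires Dia ((p or r) and r) at every successor {2}.
    Dia ((p or r) and r) fails at 2, so Box Dia ((p or r) and r) is false at 1.
      At 2: Dia ((p or r) and r) requires (p or r) and r at some successor in {3}.
        At 3: (p or r) and r is false.
      So Dia ((p or r) and r) is false at 2.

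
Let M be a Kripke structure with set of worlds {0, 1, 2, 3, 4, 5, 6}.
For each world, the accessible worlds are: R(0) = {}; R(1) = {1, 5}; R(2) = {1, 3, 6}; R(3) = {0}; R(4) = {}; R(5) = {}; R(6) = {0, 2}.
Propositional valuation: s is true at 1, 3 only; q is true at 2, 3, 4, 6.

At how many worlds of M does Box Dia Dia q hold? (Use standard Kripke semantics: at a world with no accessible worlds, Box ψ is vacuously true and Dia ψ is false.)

3

Let φ = Box Dia Dia q. Evaluate φ at each world:
  0 (successors ∅): φ is true.
  1 (successors {1, 5}): φ is false.
  2 (successors {1, 3, 6}): φ is false.
  3 (successors {0}): φ is false.
  4 (successors ∅): φ is true.
  5 (successors ∅): φ is true.
  6 (successors {0, 2}): φ is false.
For instance, at 6:
  At 6: Box Dia Dia q requires Dia Dia q at every successor {0, 2}.
    Dia Dia q fails at 0, so Box Dia Dia q is false at 6.
      At 0: no accessible worlds, so Dia Dia q is false.
Satisfying worlds: {0, 4, 5}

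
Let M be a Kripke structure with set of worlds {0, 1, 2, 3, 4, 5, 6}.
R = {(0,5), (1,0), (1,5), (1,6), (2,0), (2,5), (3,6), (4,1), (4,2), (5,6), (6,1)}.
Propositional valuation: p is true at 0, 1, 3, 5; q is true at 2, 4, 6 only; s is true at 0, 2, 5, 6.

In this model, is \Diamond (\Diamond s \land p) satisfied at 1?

Yes

Recall that \Diamond ψ holds at a world iff ψ holds at some accessible world.
At 1: \Diamond (\Diamond s \land p) requires \Diamond s \land p at some successor in {0, 5, 6}.
  \Diamond s \land p holds at 0, so \Diamond (\Diamond s \land p) is true at 1.
    At 0: \Diamond s is true, p is true, so \Diamond s \land p is true.
      At 0: \Diamond s requires s at some successor in {5}.
        s holds at 5, so \Diamond s is true at 0.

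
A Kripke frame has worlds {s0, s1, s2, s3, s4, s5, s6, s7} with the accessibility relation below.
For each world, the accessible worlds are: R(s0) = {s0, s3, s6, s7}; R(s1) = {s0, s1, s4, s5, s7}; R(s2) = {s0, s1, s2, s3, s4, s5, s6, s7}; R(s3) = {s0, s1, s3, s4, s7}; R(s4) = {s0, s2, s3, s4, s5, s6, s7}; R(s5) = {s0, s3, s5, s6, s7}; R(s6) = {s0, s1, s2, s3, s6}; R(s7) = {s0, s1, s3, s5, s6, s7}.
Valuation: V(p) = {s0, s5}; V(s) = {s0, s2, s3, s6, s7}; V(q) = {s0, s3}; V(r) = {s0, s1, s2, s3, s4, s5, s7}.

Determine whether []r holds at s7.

Recall that []ψ holds at a world iff ψ holds at every accessible world, and <>ψ holds iff ψ holds at some accessible world.
At s7: []r requires r at every successor {s0, s1, s3, s5, s6, s7}.
  r fails at s6, so []r is false at s7.

No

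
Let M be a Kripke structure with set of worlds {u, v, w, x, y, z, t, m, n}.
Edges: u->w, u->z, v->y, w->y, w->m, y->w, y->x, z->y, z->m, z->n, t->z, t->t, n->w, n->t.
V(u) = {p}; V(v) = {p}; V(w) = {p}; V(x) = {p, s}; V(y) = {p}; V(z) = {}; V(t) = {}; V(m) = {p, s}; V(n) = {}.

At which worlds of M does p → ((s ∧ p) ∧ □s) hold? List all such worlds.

Let φ = p → ((s ∧ p) ∧ □s). Evaluate φ at each world:
  u (successors {w, z}): φ is false.
  v (successors {y}): φ is false.
  w (successors {y, m}): φ is false.
  x (successors ∅): φ is true.
  y (successors {w, x}): φ is false.
  z (successors {y, m, n}): φ is true.
  t (successors {z, t}): φ is true.
  m (successors ∅): φ is true.
  n (successors {w, t}): φ is true.
For instance, at v:
  At v: p is true, (s ∧ p) ∧ □s is false, so p → ((s ∧ p) ∧ □s) is false.
    At v: s ∧ p is false, □s is false, so (s ∧ p) ∧ □s is false.
      At v: □s requires s at every successor {y}.
        s fails at y, so □s is false at v.
Satisfying worlds: {x, z, t, m, n}

x, z, t, m, n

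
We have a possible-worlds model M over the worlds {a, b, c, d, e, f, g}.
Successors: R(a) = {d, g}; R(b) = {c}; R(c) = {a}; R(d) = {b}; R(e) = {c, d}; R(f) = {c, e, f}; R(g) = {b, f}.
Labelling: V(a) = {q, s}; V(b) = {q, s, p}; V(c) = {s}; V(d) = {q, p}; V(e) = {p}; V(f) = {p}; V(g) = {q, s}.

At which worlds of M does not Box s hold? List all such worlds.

Let φ = not Box s. Evaluate φ at each world:
  a (successors {d, g}): φ is true.
  b (successors {c}): φ is false.
  c (successors {a}): φ is false.
  d (successors {b}): φ is false.
  e (successors {c, d}): φ is true.
  f (successors {c, e, f}): φ is true.
  g (successors {b, f}): φ is true.
For instance, at g:
  At g: Box s is false, so not Box s is true.
    At g: Box s requires s at every successor {b, f}.
      s fails at f, so Box s is false at g.
Satisfying worlds: {a, e, f, g}

a, e, f, g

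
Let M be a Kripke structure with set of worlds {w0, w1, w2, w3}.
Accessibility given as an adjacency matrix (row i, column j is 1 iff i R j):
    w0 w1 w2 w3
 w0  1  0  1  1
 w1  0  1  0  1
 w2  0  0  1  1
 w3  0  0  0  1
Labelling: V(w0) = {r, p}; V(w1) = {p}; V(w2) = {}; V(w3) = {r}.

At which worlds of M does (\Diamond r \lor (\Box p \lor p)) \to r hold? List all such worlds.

Let φ = (\Diamond r \lor (\Box p \lor p)) \to r. Evaluate φ at each world:
  w0 (successors {w0, w2, w3}): φ is true.
  w1 (successors {w1, w3}): φ is false.
  w2 (successors {w2, w3}): φ is false.
  w3 (successors {w3}): φ is true.
For instance, at w3:
  At w3: \Diamond r \lor (\Box p \lor p) is true, r is true, so (\Diamond r \lor (\Box p \lor p)) \to r is true.
    At w3: \Diamond r is true, \Box p \lor p is false, so \Diamond r \lor (\Box p \lor p) is true.
      At w3: \Diamond r requires r at some successor in {w3}.
        r holds at w3, so \Diamond r is true at w3.
      At w3: \Box p is false, p is false, so \Box p \lor p is false.
Satisfying worlds: {w0, w3}

w0, w3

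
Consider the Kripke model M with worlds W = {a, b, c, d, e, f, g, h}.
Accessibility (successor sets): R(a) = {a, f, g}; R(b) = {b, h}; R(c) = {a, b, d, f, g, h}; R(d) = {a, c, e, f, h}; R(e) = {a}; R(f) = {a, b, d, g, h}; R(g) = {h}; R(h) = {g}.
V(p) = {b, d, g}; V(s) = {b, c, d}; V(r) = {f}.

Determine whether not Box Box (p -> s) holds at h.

At h: Box Box (p -> s) is true, so not Box Box (p -> s) is false.
  At h: Box Box (p -> s) requires Box (p -> s) at every successor {g}.
      At g: Box (p -> s) requires p -> s at every successor {h}.
        At h: p -> s is true.
      So Box (p -> s) is true at g.
  So Box Box (p -> s) is true at h.

No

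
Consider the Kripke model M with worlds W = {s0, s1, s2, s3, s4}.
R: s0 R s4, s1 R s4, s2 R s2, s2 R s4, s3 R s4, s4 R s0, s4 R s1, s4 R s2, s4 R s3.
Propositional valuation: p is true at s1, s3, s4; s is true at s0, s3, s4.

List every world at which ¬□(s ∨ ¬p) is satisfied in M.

s4

Recall that □ψ holds at a world iff ψ holds at every accessible world, and ◇ψ holds iff ψ holds at some accessible world.
Let φ = ¬□(s ∨ ¬p). Evaluate φ at each world:
  s0 (successors {s4}): φ is false.
  s1 (successors {s4}): φ is false.
  s2 (successors {s2, s4}): φ is false.
  s3 (successors {s4}): φ is false.
  s4 (successors {s0, s1, s2, s3}): φ is true.
For instance, at s2:
  At s2: □(s ∨ ¬p) is true, so ¬□(s ∨ ¬p) is false.
    At s2: □(s ∨ ¬p) requires s ∨ ¬p at every successor {s2, s4}.
      At s2: s ∨ ¬p is true.
      At s4: s ∨ ¬p is true.
    So □(s ∨ ¬p) is true at s2.
Satisfying worlds: {s4}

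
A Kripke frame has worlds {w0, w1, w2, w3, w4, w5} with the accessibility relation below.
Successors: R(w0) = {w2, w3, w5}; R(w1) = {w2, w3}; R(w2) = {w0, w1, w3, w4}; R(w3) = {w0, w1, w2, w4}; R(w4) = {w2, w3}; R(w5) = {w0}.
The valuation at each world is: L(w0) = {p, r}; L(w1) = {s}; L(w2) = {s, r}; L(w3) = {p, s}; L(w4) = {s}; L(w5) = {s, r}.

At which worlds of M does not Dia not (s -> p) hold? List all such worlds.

w5

Recall that Dia ψ holds at a world iff ψ holds at some accessible world.
Let φ = not Dia not (s -> p). Evaluate φ at each world:
  w0 (successors {w2, w3, w5}): φ is false.
  w1 (successors {w2, w3}): φ is false.
  w2 (successors {w0, w1, w3, w4}): φ is false.
  w3 (successors {w0, w1, w2, w4}): φ is false.
  w4 (successors {w2, w3}): φ is false.
  w5 (successors {w0}): φ is true.
For instance, at w5:
  At w5: Dia not (s -> p) is false, so not Dia not (s -> p) is true.
    At w5: Dia not (s -> p) requires not (s -> p) at some successor in {w0}.
      At w0: not (s -> p) is false.
    So Dia not (s -> p) is false at w5.
Satisfying worlds: {w5}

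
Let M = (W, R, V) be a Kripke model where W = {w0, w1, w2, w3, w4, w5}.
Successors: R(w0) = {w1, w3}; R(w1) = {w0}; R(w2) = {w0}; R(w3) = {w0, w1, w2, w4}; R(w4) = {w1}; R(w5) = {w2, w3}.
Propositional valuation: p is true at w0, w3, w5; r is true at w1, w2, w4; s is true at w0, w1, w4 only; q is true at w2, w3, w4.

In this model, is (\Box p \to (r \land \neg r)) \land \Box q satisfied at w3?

No

At w3: \Box p \to (r \land \neg r) is true, \Box q is false, so (\Box p \to (r \land \neg r)) \land \Box q is false.
  At w3: \Box p is false, r \land \neg r is false, so \Box p \to (r \land \neg r) is true.
    At w3: \Box p requires p at every successor {w0, w1, w2, w4}.
      p fails at w1, so \Box p is false at w3.
  At w3: \Box q requires q at every successor {w0, w1, w2, w4}.
    q fails at w0, so \Box q is false at w3.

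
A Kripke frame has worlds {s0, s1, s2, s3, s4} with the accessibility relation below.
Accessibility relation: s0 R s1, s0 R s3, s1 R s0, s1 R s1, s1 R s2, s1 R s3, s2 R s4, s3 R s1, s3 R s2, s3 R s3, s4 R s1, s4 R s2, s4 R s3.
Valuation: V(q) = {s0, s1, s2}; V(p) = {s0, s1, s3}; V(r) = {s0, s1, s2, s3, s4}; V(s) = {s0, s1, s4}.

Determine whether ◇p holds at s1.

At s1: ◇p requires p at some successor in {s0, s1, s2, s3}.
  p holds at s0, so ◇p is true at s1.

Yes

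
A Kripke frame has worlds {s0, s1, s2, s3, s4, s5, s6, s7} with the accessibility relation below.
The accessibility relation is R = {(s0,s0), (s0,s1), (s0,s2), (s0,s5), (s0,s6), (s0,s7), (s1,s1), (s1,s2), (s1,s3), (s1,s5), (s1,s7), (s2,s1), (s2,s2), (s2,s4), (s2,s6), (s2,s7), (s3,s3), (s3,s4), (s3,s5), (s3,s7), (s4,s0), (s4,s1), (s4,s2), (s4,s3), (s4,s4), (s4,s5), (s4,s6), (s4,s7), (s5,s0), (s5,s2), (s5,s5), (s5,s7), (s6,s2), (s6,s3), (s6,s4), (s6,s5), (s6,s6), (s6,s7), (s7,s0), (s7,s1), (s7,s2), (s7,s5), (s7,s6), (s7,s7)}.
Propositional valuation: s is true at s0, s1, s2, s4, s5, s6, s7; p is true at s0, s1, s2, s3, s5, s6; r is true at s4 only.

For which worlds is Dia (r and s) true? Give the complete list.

s2, s3, s4, s6

Recall that Dia ψ holds at a world iff ψ holds at some accessible world.
Let φ = Dia (r and s). Evaluate φ at each world:
  s0 (successors {s0, s1, s2, s5, s6, s7}): φ is false.
  s1 (successors {s1, s2, s3, s5, s7}): φ is false.
  s2 (successors {s1, s2, s4, s6, s7}): φ is true.
  s3 (successors {s3, s4, s5, s7}): φ is true.
  s4 (successors {s0, s1, s2, s3, s4, s5, s6, s7}): φ is true.
  s5 (successors {s0, s2, s5, s7}): φ is false.
  s6 (successors {s2, s3, s4, s5, s6, s7}): φ is true.
  s7 (successors {s0, s1, s2, s5, s6, s7}): φ is false.
For instance, at s3:
  At s3: Dia (r and s) requires r and s at some successor in {s3, s4, s5, s7}.
    r and s holds at s4, so Dia (r and s) is true at s3.
Satisfying worlds: {s2, s3, s4, s6}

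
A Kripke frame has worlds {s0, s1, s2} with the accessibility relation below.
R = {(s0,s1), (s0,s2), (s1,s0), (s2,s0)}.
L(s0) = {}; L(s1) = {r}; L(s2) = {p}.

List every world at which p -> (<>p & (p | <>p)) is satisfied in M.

Let φ = p -> (<>p & (p | <>p)). Evaluate φ at each world:
  s0 (successors {s1, s2}): φ is true.
  s1 (successors {s0}): φ is true.
  s2 (successors {s0}): φ is false.
For instance, at s2:
  At s2: p is true, <>p & (p | <>p) is false, so p -> (<>p & (p | <>p)) is false.
    At s2: <>p is false, p | <>p is true, so <>p & (p | <>p) is false.
      At s2: <>p requires p at some successor in {s0}.
        At s0: p is false.
      So <>p is false at s2.
      At s2: p is true, <>p is false, so p | <>p is true.
Satisfying worlds: {s0, s1}

s0, s1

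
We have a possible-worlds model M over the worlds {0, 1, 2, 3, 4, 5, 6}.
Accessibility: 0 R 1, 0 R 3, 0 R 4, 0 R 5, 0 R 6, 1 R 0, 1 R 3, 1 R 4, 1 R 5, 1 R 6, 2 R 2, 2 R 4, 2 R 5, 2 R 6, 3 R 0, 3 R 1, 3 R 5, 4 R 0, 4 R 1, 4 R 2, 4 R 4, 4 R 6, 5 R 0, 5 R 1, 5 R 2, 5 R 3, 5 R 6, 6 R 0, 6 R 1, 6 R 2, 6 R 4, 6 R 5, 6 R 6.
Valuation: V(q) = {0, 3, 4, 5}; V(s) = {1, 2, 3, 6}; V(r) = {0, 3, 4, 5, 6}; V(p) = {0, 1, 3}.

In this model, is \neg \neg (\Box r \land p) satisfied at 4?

No

Recall that \Box ψ holds at a world iff ψ holds at every accessible world, and \Diamond ψ holds iff ψ holds at some accessible world.
At 4: \neg (\Box r \land p) is true, so \neg \neg (\Box r \land p) is false.
  At 4: \Box r \land p is false, so \neg (\Box r \land p) is true.
    At 4: \Box r is false, p is false, so \Box r \land p is false.
      At 4: \Box r requires r at every successor {0, 1, 2, 4, 6}.
        r fails at 1, so \Box r is false at 4.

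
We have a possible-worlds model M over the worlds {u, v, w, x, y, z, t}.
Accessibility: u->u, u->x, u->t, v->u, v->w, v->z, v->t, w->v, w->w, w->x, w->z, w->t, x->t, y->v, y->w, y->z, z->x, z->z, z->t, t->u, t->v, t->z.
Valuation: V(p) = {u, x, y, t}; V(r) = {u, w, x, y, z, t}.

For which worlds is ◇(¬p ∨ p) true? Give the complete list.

Let φ = ◇(¬p ∨ p). Evaluate φ at each world:
  u (successors {u, x, t}): φ is true.
  v (successors {u, w, z, t}): φ is true.
  w (successors {v, w, x, z, t}): φ is true.
  x (successors {t}): φ is true.
  y (successors {v, w, z}): φ is true.
  z (successors {x, z, t}): φ is true.
  t (successors {u, v, z}): φ is true.
For instance, at w:
  At w: ◇(¬p ∨ p) requires ¬p ∨ p at some successor in {v, w, x, z, t}.
    ¬p ∨ p holds at v, so ◇(¬p ∨ p) is true at w.
Satisfying worlds: {u, v, w, x, y, z, t}

u, v, w, x, y, z, t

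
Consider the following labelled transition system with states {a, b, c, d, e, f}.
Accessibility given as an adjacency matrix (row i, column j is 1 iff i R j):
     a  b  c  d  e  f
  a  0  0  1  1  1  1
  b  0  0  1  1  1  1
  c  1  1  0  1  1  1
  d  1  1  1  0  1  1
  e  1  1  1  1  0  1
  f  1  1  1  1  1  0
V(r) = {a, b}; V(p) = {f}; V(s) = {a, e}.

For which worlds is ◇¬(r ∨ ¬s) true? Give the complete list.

Let φ = ◇¬(r ∨ ¬s). Evaluate φ at each world:
  a (successors {c, d, e, f}): φ is true.
  b (successors {c, d, e, f}): φ is true.
  c (successors {a, b, d, e, f}): φ is true.
  d (successors {a, b, c, e, f}): φ is true.
  e (successors {a, b, c, d, f}): φ is false.
  f (successors {a, b, c, d, e}): φ is true.
For instance, at e:
  At e: ◇¬(r ∨ ¬s) requires ¬(r ∨ ¬s) at some successor in {a, b, c, d, f}.
    At a: ¬(r ∨ ¬s) is false.
    At b: ¬(r ∨ ¬s) is false.
    At c: ¬(r ∨ ¬s) is false.
    At d: ¬(r ∨ ¬s) is false.
    At f: ¬(r ∨ ¬s) is false.
  So ◇¬(r ∨ ¬s) is false at e.
Satisfying worlds: {a, b, c, d, f}

a, b, c, d, f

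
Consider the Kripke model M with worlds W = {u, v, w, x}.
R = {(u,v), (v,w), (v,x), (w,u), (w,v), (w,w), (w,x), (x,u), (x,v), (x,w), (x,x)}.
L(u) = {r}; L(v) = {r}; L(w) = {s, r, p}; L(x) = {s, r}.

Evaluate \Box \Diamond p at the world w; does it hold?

At w: \Box \Diamond p requires \Diamond p at every successor {u, v, w, x}.
  \Diamond p fails at u, so \Box \Diamond p is false at w.
    At u: \Diamond p requires p at some successor in {v}.
      At v: p is false.
    So \Diamond p is false at u.

No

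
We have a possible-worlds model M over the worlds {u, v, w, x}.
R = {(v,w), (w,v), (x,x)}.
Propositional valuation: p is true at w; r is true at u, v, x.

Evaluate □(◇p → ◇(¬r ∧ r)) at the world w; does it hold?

At w: □(◇p → ◇(¬r ∧ r)) requires ◇p → ◇(¬r ∧ r) at every successor {v}.
  ◇p → ◇(¬r ∧ r) fails at v, so □(◇p → ◇(¬r ∧ r)) is false at w.
    At v: ◇p is true, ◇(¬r ∧ r) is false, so ◇p → ◇(¬r ∧ r) is false.
      At v: ◇p requires p at some successor in {w}.
        p holds at w, so ◇p is true at v.
      At v: ◇(¬r ∧ r) requires ¬r ∧ r at some successor in {w}.
        At w: ¬r ∧ r is false.
      So ◇(¬r ∧ r) is false at v.

No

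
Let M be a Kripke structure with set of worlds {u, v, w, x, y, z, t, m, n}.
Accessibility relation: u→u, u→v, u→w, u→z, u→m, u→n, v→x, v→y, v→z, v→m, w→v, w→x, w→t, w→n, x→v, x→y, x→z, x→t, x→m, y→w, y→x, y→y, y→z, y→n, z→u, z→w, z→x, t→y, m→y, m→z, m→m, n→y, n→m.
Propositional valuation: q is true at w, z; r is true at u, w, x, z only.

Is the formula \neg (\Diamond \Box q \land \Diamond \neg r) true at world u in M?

At u: \Diamond \Box q \land \Diamond \neg r is false, so \neg (\Diamond \Box q \land \Diamond \neg r) is true.
  At u: \Diamond \Box q is false, \Diamond \neg r is true, so \Diamond \Box q \land \Diamond \neg r is false.
    At u: \Diamond \Box q requires \Box q at some successor in {u, v, w, z, m, n}.
      At u: \Box q is false.
      At v: \Box q is false.
      At w: \Box q is false.
      At z: \Box q is false.
      At m: \Box q is false.
      At n: \Box q is false.
    So \Diamond \Box q is false at u.
    At u: \Diamond \neg r requires \neg r at some successor in {u, v, w, z, m, n}.
      \neg r holds at v, so \Diamond \neg r is true at u.

Yes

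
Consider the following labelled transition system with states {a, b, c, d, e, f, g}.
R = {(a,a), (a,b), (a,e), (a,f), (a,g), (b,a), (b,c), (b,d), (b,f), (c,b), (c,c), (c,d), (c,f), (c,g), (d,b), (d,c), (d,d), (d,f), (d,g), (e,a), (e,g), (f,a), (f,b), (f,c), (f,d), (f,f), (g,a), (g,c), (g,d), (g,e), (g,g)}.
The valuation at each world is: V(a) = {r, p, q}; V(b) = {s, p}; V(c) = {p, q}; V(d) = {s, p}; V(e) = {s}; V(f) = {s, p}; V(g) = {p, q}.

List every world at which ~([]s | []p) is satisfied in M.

Let φ = ~([]s | []p). Evaluate φ at each world:
  a (successors {a, b, e, f, g}): φ is true.
  b (successors {a, c, d, f}): φ is false.
  c (successors {b, c, d, f, g}): φ is false.
  d (successors {b, c, d, f, g}): φ is false.
  e (successors {a, g}): φ is false.
  f (successors {a, b, c, d, f}): φ is false.
  g (successors {a, c, d, e, g}): φ is true.
For instance, at g:
  At g: []s | []p is false, so ~([]s | []p) is true.
    At g: []s is false, []p is false, so []s | []p is false.
      At g: []s requires s at every successor {a, c, d, e, g}.
        s fails at a, so []s is false at g.
      At g: []p requires p at every successor {a, c, d, e, g}.
        p fails at e, so []p is false at g.
Satisfying worlds: {a, g}

a, g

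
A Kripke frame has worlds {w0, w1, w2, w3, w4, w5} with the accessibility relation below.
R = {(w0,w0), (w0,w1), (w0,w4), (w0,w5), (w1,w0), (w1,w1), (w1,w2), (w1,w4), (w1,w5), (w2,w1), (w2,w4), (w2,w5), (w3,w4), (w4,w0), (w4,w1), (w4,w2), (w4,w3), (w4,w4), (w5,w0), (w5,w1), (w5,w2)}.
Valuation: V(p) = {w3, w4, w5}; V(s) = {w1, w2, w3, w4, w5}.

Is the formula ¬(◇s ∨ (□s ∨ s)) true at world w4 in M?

At w4: ◇s ∨ (□s ∨ s) is true, so ¬(◇s ∨ (□s ∨ s)) is false.
  At w4: ◇s is true, □s ∨ s is true, so ◇s ∨ (□s ∨ s) is true.
    At w4: ◇s requires s at some successor in {w0, w1, w2, w3, w4}.
      s holds at w1, so ◇s is true at w4.
    At w4: □s is false, s is true, so □s ∨ s is true.
      At w4: □s requires s at every successor {w0, w1, w2, w3, w4}.
        s fails at w0, so □s is false at w4.

No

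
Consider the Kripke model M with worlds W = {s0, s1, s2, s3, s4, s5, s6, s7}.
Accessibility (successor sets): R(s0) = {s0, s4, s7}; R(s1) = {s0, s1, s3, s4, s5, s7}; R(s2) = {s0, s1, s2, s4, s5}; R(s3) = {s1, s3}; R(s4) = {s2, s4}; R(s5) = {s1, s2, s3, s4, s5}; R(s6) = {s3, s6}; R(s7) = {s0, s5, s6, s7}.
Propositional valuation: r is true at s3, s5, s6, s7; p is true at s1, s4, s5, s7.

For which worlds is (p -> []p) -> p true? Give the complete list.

Let φ = (p -> []p) -> p. Evaluate φ at each world:
  s0 (successors {s0, s4, s7}): φ is false.
  s1 (successors {s0, s1, s3, s4, s5, s7}): φ is true.
  s2 (successors {s0, s1, s2, s4, s5}): φ is false.
  s3 (successors {s1, s3}): φ is false.
  s4 (successors {s2, s4}): φ is true.
  s5 (successors {s1, s2, s3, s4, s5}): φ is true.
  s6 (successors {s3, s6}): φ is false.
  s7 (successors {s0, s5, s6, s7}): φ is true.
For instance, at s7:
  At s7: p -> []p is false, p is true, so (p -> []p) -> p is true.
    At s7: p is true, []p is false, so p -> []p is false.
      At s7: []p requires p at every successor {s0, s5, s6, s7}.
        p fails at s0, so []p is false at s7.
Satisfying worlds: {s1, s4, s5, s7}

s1, s4, s5, s7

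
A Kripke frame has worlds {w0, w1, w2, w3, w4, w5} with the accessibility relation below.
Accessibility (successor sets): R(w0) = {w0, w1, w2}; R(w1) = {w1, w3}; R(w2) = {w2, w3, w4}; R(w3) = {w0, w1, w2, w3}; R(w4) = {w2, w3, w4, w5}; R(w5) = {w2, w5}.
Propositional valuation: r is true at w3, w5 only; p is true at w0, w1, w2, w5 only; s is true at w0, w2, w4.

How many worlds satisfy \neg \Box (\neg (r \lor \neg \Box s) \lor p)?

4

Let φ = \neg \Box (\neg (r \lor \neg \Box s) \lor p). Evaluate φ at each world:
  w0 (successors {w0, w1, w2}): φ is false.
  w1 (successors {w1, w3}): φ is true.
  w2 (successors {w2, w3, w4}): φ is true.
  w3 (successors {w0, w1, w2, w3}): φ is true.
  w4 (successors {w2, w3, w4, w5}): φ is true.
  w5 (successors {w2, w5}): φ is false.
For instance, at w5:
  At w5: \Box (\neg (r \lor \neg \Box s) \lor p) is true, so \neg \Box (\neg (r \lor \neg \Box s) \lor p) is false.
    At w5: \Box (\neg (r \lor \neg \Box s) \lor p) requires \neg (r \lor \neg \Box s) \lor p at every successor {w2, w5}.
      At w2: \neg (r \lor \neg \Box s) \lor p is true.
      At w5: \neg (r \lor \neg \Box s) \lor p is true.
    So \Box (\neg (r \lor \neg \Box s) \lor p) is true at w5.
Satisfying worlds: {w1, w2, w3, w4}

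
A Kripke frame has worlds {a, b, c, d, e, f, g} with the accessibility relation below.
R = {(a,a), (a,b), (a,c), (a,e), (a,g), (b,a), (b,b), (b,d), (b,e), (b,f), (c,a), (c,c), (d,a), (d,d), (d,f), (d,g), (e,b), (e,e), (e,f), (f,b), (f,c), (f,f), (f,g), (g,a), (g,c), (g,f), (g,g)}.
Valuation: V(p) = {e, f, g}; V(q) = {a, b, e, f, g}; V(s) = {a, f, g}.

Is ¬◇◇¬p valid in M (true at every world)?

Let φ = ¬◇◇¬p. Evaluate φ at each world:
  a (successors {a, b, c, e, g}): φ is false.
  b (successors {a, b, d, e, f}): φ is false.
  c (successors {a, c}): φ is false.
  d (successors {a, d, f, g}): φ is false.
  e (successors {b, e, f}): φ is false.
  f (successors {b, c, f, g}): φ is false.
  g (successors {a, c, f, g}): φ is false.
Detail at a (counterexample):
  At a: ◇◇¬p is true, so ¬◇◇¬p is false.
    At a: ◇◇¬p requires ◇¬p at some successor in {a, b, c, e, g}.
      ◇¬p holds at a, so ◇◇¬p is true at a.

No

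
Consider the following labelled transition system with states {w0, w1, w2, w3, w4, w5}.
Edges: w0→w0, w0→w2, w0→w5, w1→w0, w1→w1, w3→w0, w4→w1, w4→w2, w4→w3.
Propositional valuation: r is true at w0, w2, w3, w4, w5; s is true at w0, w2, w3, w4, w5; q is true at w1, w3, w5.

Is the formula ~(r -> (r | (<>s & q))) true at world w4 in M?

At w4: r -> (r | (<>s & q)) is true, so ~(r -> (r | (<>s & q))) is false.
  At w4: r is true, r | (<>s & q) is true, so r -> (r | (<>s & q)) is true.
    At w4: r is true, <>s & q is false, so r | (<>s & q) is true.
      At w4: <>s is true, q is false, so <>s & q is false.

No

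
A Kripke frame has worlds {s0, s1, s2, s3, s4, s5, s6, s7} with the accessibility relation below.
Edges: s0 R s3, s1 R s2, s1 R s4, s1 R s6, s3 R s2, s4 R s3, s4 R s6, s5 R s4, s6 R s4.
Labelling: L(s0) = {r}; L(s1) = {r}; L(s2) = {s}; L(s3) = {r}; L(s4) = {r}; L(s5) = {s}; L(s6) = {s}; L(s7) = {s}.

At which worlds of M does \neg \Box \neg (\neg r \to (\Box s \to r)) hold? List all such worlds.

Let φ = \neg \Box \neg (\neg r \to (\Box s \to r)). Evaluate φ at each world:
  s0 (successors {s3}): φ is true.
  s1 (successors {s2, s4, s6}): φ is true.
  s2 (successors ∅): φ is false.
  s3 (successors {s2}): φ is false.
  s4 (successors {s3, s6}): φ is true.
  s5 (successors {s4}): φ is true.
  s6 (successors {s4}): φ is true.
  s7 (successors ∅): φ is false.
For instance, at s6:
  At s6: \Box \neg (\neg r \to (\Box s \to r)) is false, so \neg \Box \neg (\neg r \to (\Box s \to r)) is true.
    At s6: \Box \neg (\neg r \to (\Box s \to r)) requires \neg (\neg r \to (\Box s \to r)) at every successor {s4}.
      \neg (\neg r \to (\Box s \to r)) fails at s4, so \Box \neg (\neg r \to (\Box s \to r)) is false at s6.
Satisfying worlds: {s0, s1, s4, s5, s6}

s0, s1, s4, s5, s6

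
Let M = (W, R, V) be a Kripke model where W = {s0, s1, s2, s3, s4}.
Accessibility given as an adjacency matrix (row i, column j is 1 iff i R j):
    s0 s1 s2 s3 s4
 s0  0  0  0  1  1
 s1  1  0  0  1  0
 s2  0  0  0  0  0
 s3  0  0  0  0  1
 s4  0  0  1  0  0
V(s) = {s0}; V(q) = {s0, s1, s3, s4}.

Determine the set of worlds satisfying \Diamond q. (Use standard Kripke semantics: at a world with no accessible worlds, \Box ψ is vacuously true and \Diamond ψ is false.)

s0, s1, s3

Recall that \Diamond ψ holds at a world iff ψ holds at some accessible world.
Let φ = \Diamond q. Evaluate φ at each world:
  s0 (successors {s3, s4}): φ is true.
  s1 (successors {s0, s3}): φ is true.
  s2 (successors ∅): φ is false.
  s3 (successors {s4}): φ is true.
  s4 (successors {s2}): φ is false.
For instance, at s3:
  At s3: \Diamond q requires q at some successor in {s4}.
    q holds at s4, so \Diamond q is true at s3.
Satisfying worlds: {s0, s1, s3}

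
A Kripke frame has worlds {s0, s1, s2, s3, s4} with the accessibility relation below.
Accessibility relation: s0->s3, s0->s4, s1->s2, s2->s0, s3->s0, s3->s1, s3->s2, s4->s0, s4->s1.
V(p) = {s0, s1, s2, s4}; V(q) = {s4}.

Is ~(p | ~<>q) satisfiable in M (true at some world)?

No

Let φ = ~(p | ~<>q). Evaluate φ at each world:
  s0 (successors {s3, s4}): φ is false.
  s1 (successors {s2}): φ is false.
  s2 (successors {s0}): φ is false.
  s3 (successors {s0, s1, s2}): φ is false.
  s4 (successors {s0, s1}): φ is false.
For instance, at s0:
  At s0: p | ~<>q is true, so ~(p | ~<>q) is false.
    At s0: p is true, ~<>q is false, so p | ~<>q is true.
      At s0: <>q is true, so ~<>q is false.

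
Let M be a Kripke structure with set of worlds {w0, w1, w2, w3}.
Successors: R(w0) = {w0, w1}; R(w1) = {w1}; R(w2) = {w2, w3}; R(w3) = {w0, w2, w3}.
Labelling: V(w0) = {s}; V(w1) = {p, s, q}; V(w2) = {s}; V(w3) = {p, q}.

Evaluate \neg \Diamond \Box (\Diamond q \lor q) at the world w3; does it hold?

Recall that \Box ψ holds at a world iff ψ holds at every accessible world, and \Diamond ψ holds iff ψ holds at some accessible world.
At w3: \Diamond \Box (\Diamond q \lor q) is true, so \neg \Diamond \Box (\Diamond q \lor q) is false.
  At w3: \Diamond \Box (\Diamond q \lor q) requires \Box (\Diamond q \lor q) at some successor in {w0, w2, w3}.
    \Box (\Diamond q \lor q) holds at w0, so \Diamond \Box (\Diamond q \lor q) is true at w3.
      At w0: \Box (\Diamond q \lor q) requires \Diamond q \lor q at every successor {w0, w1}.
        At w0: \Diamond q \lor q is true.
        At w1: \Diamond q \lor q is true.
      So \Box (\Diamond q \lor q) is true at w0.

No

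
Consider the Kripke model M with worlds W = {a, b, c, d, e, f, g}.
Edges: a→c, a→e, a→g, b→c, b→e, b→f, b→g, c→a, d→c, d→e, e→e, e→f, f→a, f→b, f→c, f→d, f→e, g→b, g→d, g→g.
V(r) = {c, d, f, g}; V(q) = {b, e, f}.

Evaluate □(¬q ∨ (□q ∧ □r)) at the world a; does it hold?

At a: □(¬q ∨ (□q ∧ □r)) requires ¬q ∨ (□q ∧ □r) at every successor {c, e, g}.
  ¬q ∨ (□q ∧ □r) fails at e, so □(¬q ∨ (□q ∧ □r)) is false at a.
    At e: ¬q is false, □q ∧ □r is false, so ¬q ∨ (□q ∧ □r) is false.
      At e: □q is true, □r is false, so □q ∧ □r is false.

No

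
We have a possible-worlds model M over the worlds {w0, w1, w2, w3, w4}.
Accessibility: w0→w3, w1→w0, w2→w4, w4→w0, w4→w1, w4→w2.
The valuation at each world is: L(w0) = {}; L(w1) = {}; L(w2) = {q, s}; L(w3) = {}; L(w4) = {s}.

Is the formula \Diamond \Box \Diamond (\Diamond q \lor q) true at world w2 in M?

At w2: \Diamond \Box \Diamond (\Diamond q \lor q) requires \Box \Diamond (\Diamond q \lor q) at some successor in {w4}.
  At w4: \Box \Diamond (\Diamond q \lor q) is false.
So \Diamond \Box \Diamond (\Diamond q \lor q) is false at w2.

No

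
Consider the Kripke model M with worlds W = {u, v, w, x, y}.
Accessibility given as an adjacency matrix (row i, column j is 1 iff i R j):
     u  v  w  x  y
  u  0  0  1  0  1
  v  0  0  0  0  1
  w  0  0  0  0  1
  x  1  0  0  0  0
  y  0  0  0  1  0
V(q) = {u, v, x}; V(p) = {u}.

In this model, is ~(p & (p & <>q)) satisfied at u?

Yes

At u: p & (p & <>q) is false, so ~(p & (p & <>q)) is true.
  At u: p is true, p & <>q is false, so p & (p & <>q) is false.
    At u: p is true, <>q is false, so p & <>q is false.
      At u: <>q requires q at some successor in {w, y}.
        At w: q is false.
        At y: q is false.
      So <>q is false at u.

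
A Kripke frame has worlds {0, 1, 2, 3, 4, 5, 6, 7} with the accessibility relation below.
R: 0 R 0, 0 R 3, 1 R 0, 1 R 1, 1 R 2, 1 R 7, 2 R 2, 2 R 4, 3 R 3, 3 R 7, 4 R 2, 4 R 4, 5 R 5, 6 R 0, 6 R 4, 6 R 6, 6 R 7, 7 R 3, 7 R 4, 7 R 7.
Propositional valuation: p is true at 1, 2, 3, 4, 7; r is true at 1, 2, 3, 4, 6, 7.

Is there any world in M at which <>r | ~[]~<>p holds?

Let φ = <>r | ~[]~<>p. Evaluate φ at each world:
  0 (successors {0, 3}): φ is true.
  1 (successors {0, 1, 2, 7}): φ is true.
  2 (successors {2, 4}): φ is true.
  3 (successors {3, 7}): φ is true.
  4 (successors {2, 4}): φ is true.
  5 (successors {5}): φ is false.
  6 (successors {0, 4, 6, 7}): φ is true.
  7 (successors {3, 4, 7}): φ is true.
Detail at 0 (witness):
  At 0: <>r is true, ~[]~<>p is true, so <>r | ~[]~<>p is true.
    At 0: <>r requires r at some successor in {0, 3}.
      r holds at 3, so <>r is true at 0.
    At 0: []~<>p is false, so ~[]~<>p is true.
      At 0: []~<>p requires ~<>p at every successor {0, 3}.
        ~<>p fails at 0, so []~<>p is false at 0.

Yes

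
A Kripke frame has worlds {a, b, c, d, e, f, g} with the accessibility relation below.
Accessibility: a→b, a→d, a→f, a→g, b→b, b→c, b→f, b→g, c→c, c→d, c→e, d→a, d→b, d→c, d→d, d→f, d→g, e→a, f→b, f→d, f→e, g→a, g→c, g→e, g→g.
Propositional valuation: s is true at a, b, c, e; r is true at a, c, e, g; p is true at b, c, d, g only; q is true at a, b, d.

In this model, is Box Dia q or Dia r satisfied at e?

At e: Box Dia q is true, Dia r is true, so Box Dia q or Dia r is true.
  At e: Box Dia q requires Dia q at every successor {a}.
      At a: Dia q requires q at some successor in {b, d, f, g}.
        q holds at b, so Dia q is true at a.
  So Box Dia q is true at e.
  At e: Dia r requires r at some successor in {a}.
    r holds at a, so Dia r is true at e.

Yes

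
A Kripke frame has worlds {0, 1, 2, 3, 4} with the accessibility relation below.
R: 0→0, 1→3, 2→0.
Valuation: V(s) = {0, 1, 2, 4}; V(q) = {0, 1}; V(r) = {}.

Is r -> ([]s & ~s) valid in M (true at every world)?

Yes

Let φ = r -> ([]s & ~s). Evaluate φ at each world:
  0 (successors {0}): φ is true.
  1 (successors {3}): φ is true.
  2 (successors {0}): φ is true.
  3 (successors ∅): φ is true.
  4 (successors ∅): φ is true.
For instance, at 0:
  At 0: r is false, []s & ~s is false, so r -> ([]s & ~s) is true.
    At 0: []s is true, ~s is false, so []s & ~s is false.
      At 0: []s requires s at every successor {0}.
        At 0: s is true.
      So []s is true at 0.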